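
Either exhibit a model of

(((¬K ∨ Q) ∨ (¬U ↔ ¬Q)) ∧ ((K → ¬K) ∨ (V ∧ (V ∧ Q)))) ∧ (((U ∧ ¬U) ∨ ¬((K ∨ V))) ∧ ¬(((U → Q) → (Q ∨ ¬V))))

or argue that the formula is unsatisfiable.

Unsatisfiable — no assignment works.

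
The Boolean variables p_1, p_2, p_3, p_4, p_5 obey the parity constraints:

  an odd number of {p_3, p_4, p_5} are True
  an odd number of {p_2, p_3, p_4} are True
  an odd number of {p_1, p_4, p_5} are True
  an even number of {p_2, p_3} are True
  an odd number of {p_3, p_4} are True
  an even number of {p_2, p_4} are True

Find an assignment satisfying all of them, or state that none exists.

Adding constraints 4, 5, 6 mod 2: every variable appears an even number of times on the left, so the left side is 0.
But the right sides sum to 1 (mod 2). 0 ≠ 1 — the system is inconsistent.

No satisfying assignment exists.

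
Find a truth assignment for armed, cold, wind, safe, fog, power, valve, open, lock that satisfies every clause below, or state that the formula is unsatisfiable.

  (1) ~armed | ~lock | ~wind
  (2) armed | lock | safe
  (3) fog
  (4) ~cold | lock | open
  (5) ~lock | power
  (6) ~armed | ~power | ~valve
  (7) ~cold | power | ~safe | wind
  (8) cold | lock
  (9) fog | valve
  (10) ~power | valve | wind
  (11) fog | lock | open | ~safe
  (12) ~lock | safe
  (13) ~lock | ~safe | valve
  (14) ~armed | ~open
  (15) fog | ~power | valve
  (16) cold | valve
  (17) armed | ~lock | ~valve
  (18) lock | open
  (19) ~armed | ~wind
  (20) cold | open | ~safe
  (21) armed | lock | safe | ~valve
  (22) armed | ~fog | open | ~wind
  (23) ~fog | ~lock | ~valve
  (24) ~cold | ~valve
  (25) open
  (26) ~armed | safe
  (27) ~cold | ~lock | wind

Unit clause (fog) forces fog = True.
Unit clause (open) forces open = True.
In (~armed | ~open) only ~armed is left, so armed = False.
Try cold = False:
  (cold | lock) forces lock = True.
  (~lock | power) forces power = True.
  (~lock | safe) forces safe = True.
  (~lock | ~safe | valve) forces valve = True.
  clause (armed | ~lock | ~valve) is falsified — backtrack.
So cold = True.
  then (~cold | ~valve) forces valve = False.
Set wind = True.
Set safe = True.
  then (~lock | ~safe | valve) forces lock = False.
Set power = True.
All clauses satisfied.

armed = False; cold = True; wind = True; safe = True; fog = True; power = True; valve = False; open = True; lock = False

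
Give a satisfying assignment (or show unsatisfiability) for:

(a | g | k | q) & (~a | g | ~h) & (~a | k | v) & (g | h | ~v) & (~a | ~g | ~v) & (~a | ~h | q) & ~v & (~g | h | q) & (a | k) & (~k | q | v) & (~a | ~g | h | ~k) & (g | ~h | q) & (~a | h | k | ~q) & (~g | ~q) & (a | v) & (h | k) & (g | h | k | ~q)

h=F, a=T, v=F, k=T, q=T, g=F

Unit clause (~v) forces v = False.
In (a | v) only a is left, so a = True.
In (~a | k | v) only k is left, so k = True.
In (~k | q | v) only q is left, so q = True.
In (~g | ~q) only ~g is left, so g = False.
In (~a | g | ~h) only ~h is left, so h = False.
All clauses satisfied.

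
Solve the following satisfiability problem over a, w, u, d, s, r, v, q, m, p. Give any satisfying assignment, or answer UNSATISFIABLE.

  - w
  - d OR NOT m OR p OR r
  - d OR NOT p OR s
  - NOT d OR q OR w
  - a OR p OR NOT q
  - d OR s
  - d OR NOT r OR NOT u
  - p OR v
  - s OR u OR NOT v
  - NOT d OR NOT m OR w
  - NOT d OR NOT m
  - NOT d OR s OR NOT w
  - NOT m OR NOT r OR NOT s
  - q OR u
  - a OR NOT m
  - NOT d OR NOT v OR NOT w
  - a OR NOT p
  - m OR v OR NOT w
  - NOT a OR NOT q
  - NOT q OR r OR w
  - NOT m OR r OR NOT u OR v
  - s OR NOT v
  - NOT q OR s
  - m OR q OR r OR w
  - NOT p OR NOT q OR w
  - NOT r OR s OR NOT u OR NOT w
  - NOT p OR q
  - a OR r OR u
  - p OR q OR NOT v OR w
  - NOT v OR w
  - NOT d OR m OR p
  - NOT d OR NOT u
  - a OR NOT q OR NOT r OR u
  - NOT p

a = True; w = True; u = True; d = False; s = True; r = False; v = True; q = False; m = False; p = False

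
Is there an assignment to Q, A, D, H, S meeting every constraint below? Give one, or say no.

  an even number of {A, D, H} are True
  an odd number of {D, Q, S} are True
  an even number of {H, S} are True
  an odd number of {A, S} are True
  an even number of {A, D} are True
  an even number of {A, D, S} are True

Q=F, A=T, D=T, H=F, S=F

{A, D, H}: 2 true → even ✓
{D, Q, S}: 1 true → odd ✓
{H, S}: 0 true → even ✓
{A, S}: 1 true → odd ✓
{A, D}: 2 true → even ✓
{A, D, S}: 2 true → even ✓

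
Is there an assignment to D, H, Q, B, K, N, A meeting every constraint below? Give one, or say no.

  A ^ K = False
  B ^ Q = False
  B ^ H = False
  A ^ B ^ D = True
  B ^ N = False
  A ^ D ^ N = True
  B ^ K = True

D = False, H = False, Q = False, B = False, K = True, N = False, A = True

A ^ K = T ^ T = False ✓
B ^ Q = F ^ F = False ✓
B ^ H = F ^ F = False ✓
A ^ B ^ D = T ^ F ^ F = True ✓
B ^ N = F ^ F = False ✓
A ^ D ^ N = T ^ F ^ F = True ✓
B ^ K = F ^ T = True ✓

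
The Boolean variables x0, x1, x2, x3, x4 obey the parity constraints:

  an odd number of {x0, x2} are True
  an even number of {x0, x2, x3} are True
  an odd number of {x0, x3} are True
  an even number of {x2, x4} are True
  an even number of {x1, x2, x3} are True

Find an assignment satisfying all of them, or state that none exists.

x0 = False, x1 = False, x2 = True, x3 = True, x4 = True

{x0, x2}: 1 true → odd ✓
{x0, x2, x3}: 2 true → even ✓
{x0, x3}: 1 true → odd ✓
{x2, x4}: 2 true → even ✓
{x1, x2, x3}: 2 true → even ✓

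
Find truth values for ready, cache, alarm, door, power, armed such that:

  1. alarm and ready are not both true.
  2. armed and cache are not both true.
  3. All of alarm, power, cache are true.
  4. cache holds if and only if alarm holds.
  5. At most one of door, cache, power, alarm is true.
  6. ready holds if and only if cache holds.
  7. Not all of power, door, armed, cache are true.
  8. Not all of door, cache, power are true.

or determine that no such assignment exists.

No satisfying assignment exists.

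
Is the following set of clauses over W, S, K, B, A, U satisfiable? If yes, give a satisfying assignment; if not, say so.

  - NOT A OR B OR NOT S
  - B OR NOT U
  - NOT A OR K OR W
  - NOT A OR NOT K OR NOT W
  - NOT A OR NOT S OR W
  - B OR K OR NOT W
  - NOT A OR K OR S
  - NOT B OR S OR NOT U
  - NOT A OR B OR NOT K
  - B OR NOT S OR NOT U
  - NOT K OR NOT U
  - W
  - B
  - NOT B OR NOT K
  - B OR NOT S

W=T, S=T, K=F, B=T, A=F, U=F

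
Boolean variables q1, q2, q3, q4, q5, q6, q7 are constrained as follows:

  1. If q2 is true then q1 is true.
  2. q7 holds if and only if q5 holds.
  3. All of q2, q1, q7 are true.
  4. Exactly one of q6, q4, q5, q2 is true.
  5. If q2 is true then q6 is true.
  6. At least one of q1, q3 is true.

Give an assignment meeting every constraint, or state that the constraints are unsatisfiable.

Unsatisfiable — no assignment works.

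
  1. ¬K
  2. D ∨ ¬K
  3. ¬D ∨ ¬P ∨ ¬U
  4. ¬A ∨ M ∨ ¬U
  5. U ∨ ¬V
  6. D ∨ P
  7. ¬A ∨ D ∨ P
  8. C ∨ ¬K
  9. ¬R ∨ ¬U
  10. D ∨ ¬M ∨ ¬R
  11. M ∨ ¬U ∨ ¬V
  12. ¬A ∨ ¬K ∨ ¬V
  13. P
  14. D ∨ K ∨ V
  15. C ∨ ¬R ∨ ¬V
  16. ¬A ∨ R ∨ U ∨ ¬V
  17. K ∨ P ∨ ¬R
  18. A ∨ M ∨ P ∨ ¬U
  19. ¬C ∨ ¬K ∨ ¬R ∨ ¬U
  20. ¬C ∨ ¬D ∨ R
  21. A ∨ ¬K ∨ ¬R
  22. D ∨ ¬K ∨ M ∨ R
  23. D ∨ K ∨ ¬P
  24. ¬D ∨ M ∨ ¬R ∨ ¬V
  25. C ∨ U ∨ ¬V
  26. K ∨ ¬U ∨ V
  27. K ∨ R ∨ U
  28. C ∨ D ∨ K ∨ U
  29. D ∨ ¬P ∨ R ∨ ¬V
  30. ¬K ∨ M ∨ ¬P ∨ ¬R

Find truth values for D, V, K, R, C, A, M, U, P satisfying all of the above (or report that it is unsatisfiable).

D: True; V: False; K: False; R: True; C: True; A: True; M: False; U: False; P: True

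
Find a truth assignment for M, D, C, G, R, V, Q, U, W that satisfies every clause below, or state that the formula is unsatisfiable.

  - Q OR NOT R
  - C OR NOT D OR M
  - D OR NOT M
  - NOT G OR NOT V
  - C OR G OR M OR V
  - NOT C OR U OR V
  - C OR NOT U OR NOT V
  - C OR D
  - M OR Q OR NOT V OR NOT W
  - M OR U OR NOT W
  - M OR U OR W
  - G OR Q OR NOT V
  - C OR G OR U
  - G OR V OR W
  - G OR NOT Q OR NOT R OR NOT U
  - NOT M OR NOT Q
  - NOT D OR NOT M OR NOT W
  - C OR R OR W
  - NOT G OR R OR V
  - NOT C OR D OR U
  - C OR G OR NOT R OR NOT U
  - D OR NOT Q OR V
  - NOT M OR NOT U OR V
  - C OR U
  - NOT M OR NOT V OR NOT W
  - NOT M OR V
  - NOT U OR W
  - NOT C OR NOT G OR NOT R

M = False; D = False; C = True; G = False; R = False; V = False; Q = False; U = True; W = True

Set M = False.
Set D = False.
  then (C OR D) forces C = True.
  then (NOT C OR D OR U) forces U = True.
  then (NOT U OR W) forces W = True.
Try G = True:
  (NOT G OR NOT V) forces V = False.
  (NOT G OR R OR V) forces R = True.
  clause (NOT C OR NOT G OR NOT R) is falsified — backtrack.
So G = False.
Try R = True:
  (Q OR NOT R) forces Q = True.
  clause (G OR NOT Q OR NOT R OR NOT U) is falsified — backtrack.
So R = False.
Set V = False.
  then (D OR NOT Q OR V) forces Q = False.
All clauses satisfied.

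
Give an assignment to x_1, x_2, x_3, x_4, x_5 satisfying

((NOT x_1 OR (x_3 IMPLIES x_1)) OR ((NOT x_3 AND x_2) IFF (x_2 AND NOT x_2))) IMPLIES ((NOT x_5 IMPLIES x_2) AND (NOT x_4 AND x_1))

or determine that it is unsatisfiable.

x_1: True; x_2: True; x_3: False; x_4: False; x_5: True

  ((NOT x_1 OR (x_3 IMPLIES x_1)) OR ((NOT x_3 AND x_2) IFF (x_2 AND NOT x_2))) IMPLIES ((NOT x_5 IMPLIES x_2) AND (NOT x_4 AND x_1)) = True
    (NOT x_1 OR (x_3 IMPLIES x_1)) OR ((NOT x_3 AND x_2) IFF (x_2 AND NOT x_2)) = True
      NOT x_1 OR (x_3 IMPLIES x_1) = True
        NOT x_1 = False
        x_3 IMPLIES x_1 = True
      (NOT x_3 AND x_2) IFF (x_2 AND NOT x_2) = False
        NOT x_3 AND x_2 = True
          NOT x_3 = True
        x_2 AND NOT x_2 = False
          NOT x_2 = False
    (NOT x_5 IMPLIES x_2) AND (NOT x_4 AND x_1) = True
      NOT x_5 IMPLIES x_2 = True
        NOT x_5 = False
      NOT x_4 AND x_1 = True
        NOT x_4 = True
The formula evaluates to True.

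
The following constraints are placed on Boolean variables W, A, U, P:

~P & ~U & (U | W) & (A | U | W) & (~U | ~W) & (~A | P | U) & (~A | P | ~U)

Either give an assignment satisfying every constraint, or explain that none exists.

W = True, A = False, U = False, P = False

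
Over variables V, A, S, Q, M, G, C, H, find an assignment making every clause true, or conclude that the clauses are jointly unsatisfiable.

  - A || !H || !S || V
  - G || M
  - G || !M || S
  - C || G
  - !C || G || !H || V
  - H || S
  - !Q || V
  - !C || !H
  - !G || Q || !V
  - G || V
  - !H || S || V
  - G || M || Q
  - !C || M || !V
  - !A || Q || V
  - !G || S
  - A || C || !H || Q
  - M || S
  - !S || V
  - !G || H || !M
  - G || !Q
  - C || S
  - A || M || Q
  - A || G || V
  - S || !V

V = True; A = True; S = True; Q = True; M = False; G = True; C = False; H = False

Set V = True.
  then (S || !V) forces S = True.
Set A = True.
Set Q = True.
  then (G || !Q) forces G = True.
Set M = False.
  then (!C || M || !V) forces C = False.
Set H = False.
All clauses satisfied.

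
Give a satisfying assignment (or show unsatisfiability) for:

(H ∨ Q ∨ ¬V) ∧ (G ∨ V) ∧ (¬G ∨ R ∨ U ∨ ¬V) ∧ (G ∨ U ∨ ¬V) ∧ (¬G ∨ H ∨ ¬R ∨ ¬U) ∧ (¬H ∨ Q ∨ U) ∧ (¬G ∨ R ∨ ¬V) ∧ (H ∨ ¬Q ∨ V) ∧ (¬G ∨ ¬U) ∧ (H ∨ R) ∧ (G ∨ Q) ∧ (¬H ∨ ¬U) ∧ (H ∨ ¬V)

Q=T, V=F, H=T, R=T, G=T, U=F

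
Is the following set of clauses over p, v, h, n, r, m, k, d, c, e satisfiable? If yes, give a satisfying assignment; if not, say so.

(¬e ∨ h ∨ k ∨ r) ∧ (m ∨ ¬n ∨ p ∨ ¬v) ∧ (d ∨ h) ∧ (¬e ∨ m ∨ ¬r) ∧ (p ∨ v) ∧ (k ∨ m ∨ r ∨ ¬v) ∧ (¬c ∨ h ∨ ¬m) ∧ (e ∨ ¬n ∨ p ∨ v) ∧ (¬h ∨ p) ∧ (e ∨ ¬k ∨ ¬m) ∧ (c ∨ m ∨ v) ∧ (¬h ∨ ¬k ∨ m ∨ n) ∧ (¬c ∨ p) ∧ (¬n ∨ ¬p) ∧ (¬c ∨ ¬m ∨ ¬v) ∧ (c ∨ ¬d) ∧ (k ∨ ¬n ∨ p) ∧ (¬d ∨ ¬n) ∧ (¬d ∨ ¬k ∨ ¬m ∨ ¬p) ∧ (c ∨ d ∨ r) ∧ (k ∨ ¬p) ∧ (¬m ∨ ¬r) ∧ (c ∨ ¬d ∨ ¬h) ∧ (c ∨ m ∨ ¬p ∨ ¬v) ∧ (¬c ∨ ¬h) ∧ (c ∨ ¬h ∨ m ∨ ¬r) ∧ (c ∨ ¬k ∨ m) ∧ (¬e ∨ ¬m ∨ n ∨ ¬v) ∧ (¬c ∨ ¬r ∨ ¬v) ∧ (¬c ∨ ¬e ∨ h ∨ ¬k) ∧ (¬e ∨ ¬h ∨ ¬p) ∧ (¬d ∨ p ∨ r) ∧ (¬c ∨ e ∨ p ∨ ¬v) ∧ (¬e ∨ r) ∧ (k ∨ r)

Try p = False:
  (p ∨ v) forces v = True.
  (¬h ∨ p) forces h = False.
  (d ∨ h) forces d = True.
  (¬c ∨ p) forces c = False.
  clause (c ∨ ¬d) is falsified — backtrack.
So p = True.
  then (¬n ∨ ¬p) forces n = False.
  then (k ∨ ¬p) forces k = True.
Set v = True.
Set h = False.
  then (d ∨ h) forces d = True.
  then (c ∨ ¬d) forces c = True.
  then (¬d ∨ ¬k ∨ ¬m ∨ ¬p) forces m = False.
  then (¬c ∨ ¬r ∨ ¬v) forces r = False.
  then (¬c ∨ ¬e ∨ h ∨ ¬k) forces e = False.
All clauses satisfied.

p: True; v: True; h: False; n: False; r: False; m: False; k: True; d: True; c: True; e: False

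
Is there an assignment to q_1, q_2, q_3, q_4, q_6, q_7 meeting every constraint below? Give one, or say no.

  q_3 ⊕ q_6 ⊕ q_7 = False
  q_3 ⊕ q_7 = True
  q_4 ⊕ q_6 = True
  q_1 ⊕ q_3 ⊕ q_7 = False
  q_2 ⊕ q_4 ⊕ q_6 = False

q_1: True, q_2: True, q_3: True, q_4: False, q_6: True, q_7: False

q_3 ⊕ q_6 ⊕ q_7 = T ⊕ T ⊕ F = False ✓
q_3 ⊕ q_7 = T ⊕ F = True ✓
q_4 ⊕ q_6 = F ⊕ T = True ✓
q_1 ⊕ q_3 ⊕ q_7 = T ⊕ T ⊕ F = False ✓
q_2 ⊕ q_4 ⊕ q_6 = T ⊕ F ⊕ T = False ✓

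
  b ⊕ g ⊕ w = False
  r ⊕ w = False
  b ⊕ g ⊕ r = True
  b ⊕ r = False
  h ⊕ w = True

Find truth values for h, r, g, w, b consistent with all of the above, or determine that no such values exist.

Adding constraints 1, 2, 3 mod 2: every variable appears an even number of times on the left, so the left side is 0.
But the right sides sum to 1 (mod 2). 0 ≠ 1 — the system is inconsistent.

Unsatisfiable — no assignment works.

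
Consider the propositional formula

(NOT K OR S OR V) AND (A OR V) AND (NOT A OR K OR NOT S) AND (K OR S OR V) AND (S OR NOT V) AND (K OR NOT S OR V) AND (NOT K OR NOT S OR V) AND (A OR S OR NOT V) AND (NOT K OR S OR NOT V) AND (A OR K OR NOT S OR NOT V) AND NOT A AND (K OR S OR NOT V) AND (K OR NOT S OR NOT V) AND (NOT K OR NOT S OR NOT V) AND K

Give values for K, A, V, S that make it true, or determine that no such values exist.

The formula is unsatisfiable.

Case K = True:
  (NOT A) forces A = False.
  (A OR V) forces V = True.
  (S OR NOT V) forces S = True.
  Clause (NOT K OR NOT S OR NOT V) is falsified — contradiction.
Case K = False:
  Clause (K) is falsified — contradiction.
Both cases fail, so the formula is unsatisfiable.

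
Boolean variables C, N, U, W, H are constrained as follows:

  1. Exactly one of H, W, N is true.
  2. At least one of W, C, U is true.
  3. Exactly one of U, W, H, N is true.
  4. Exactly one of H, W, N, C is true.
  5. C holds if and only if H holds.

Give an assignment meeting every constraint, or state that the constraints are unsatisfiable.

C = False; N = False; U = False; W = True; H = False

  (1) {H, W, N}: 1 true — exactly one ✓
  (2) {W, C, U}: 1 true — at least one ✓
  (3) {U, W, H, N}: 1 true — exactly one ✓
  (4) {H, W, N, C}: 1 true — exactly one ✓
  (5) C=F, H=F — same ✓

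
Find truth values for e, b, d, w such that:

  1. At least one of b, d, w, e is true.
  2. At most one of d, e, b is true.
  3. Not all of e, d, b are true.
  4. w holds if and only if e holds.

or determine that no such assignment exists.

e=F, b=F, d=T, w=F

  (1) {b, d, w, e}: 1 true — at least one ✓
  (2) {d, e, b}: 1 true — at most one ✓
  (3) {e, d, b}: 1/3 true — not all ✓
  (4) w=F, e=F — same ✓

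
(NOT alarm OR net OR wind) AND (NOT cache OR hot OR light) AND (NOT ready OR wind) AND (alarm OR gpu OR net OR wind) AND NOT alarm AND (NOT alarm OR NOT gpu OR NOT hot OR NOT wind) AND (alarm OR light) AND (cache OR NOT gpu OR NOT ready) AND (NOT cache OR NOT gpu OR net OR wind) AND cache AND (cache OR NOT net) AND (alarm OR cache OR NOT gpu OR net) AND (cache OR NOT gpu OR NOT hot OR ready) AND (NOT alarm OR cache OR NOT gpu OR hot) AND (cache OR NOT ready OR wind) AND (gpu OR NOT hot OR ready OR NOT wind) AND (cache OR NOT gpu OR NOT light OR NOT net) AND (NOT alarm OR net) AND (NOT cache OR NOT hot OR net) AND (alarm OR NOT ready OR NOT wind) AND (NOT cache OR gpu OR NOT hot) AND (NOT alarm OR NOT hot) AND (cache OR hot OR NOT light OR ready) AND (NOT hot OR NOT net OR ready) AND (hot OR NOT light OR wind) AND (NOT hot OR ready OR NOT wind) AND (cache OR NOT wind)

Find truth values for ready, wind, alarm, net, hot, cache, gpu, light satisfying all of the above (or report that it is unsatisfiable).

ready=F, wind=T, alarm=F, net=F, hot=F, cache=T, gpu=T, light=T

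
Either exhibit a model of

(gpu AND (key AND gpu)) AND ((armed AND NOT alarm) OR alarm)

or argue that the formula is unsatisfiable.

gpu = True, key = True, alarm = True, armed = False

  gpu AND (key AND gpu) = True
    key AND gpu = True
  (armed AND NOT alarm) OR alarm = True
    armed AND NOT alarm = False
      NOT alarm = False
Both conjuncts True, so the formula holds.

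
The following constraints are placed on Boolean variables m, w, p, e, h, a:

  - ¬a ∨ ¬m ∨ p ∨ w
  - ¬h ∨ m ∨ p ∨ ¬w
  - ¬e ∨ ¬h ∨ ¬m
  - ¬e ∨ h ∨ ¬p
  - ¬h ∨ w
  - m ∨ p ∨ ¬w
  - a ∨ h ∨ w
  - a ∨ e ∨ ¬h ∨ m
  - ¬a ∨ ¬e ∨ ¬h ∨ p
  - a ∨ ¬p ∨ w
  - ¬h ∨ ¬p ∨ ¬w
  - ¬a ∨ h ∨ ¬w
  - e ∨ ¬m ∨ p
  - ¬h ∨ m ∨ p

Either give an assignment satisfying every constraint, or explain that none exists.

Set m = True.
Set w = True.
Set p = True.
  then (¬h ∨ ¬p ∨ ¬w) forces h = False.
  then (¬a ∨ h ∨ ¬w) forces a = False.
  then (¬e ∨ h ∨ ¬p) forces e = False.
All clauses satisfied.

m = True; w = True; p = True; e = False; h = False; a = False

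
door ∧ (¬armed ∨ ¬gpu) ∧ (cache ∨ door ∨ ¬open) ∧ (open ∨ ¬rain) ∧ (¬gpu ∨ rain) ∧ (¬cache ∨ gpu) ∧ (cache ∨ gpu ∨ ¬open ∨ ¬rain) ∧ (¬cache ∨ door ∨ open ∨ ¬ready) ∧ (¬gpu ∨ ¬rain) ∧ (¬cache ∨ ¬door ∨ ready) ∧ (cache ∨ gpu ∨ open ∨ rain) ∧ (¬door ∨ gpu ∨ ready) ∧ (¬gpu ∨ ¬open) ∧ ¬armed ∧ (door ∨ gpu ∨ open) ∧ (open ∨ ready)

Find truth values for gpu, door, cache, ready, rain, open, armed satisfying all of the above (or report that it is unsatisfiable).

gpu: False, door: True, cache: False, ready: True, rain: False, open: True, armed: False

Unit clause (door) forces door = True.
Unit clause (¬armed) forces armed = False.
Try gpu = True:
  (¬gpu ∨ rain) forces rain = True.
  clause (¬gpu ∨ ¬rain) is falsified — backtrack.
So gpu = False.
  then (¬cache ∨ gpu) forces cache = False.
  then (¬door ∨ gpu ∨ ready) forces ready = True.
Set rain = False.
  then (cache ∨ gpu ∨ open ∨ rain) forces open = True.
All clauses satisfied.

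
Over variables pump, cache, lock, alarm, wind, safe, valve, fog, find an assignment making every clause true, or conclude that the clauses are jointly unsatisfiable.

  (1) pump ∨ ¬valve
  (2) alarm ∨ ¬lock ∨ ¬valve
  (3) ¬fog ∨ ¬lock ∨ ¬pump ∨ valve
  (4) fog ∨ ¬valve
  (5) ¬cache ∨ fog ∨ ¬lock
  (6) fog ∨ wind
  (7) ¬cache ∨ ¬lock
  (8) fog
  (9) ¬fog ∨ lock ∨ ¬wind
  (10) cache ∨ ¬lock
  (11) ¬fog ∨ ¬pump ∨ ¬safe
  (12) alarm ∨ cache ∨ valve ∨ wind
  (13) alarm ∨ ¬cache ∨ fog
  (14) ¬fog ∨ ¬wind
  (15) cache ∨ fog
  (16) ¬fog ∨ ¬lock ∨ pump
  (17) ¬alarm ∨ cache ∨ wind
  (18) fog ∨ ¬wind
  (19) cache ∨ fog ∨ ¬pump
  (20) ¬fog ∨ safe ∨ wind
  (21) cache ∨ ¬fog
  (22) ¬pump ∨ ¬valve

Unit clause (fog) forces fog = True.
In (¬fog ∨ ¬wind) only ¬wind is left, so wind = False.
In (¬fog ∨ safe ∨ wind) only safe is left, so safe = True.
In (cache ∨ ¬fog) only cache is left, so cache = True.
In (¬cache ∨ ¬lock) only ¬lock is left, so lock = False.
In (¬fog ∨ ¬pump ∨ ¬safe) only ¬pump is left, so pump = False.
In (pump ∨ ¬valve) only ¬valve is left, so valve = False.
Set alarm = False.
All clauses satisfied.

pump = False; cache = True; lock = False; alarm = False; wind = False; safe = True; valve = False; fog = True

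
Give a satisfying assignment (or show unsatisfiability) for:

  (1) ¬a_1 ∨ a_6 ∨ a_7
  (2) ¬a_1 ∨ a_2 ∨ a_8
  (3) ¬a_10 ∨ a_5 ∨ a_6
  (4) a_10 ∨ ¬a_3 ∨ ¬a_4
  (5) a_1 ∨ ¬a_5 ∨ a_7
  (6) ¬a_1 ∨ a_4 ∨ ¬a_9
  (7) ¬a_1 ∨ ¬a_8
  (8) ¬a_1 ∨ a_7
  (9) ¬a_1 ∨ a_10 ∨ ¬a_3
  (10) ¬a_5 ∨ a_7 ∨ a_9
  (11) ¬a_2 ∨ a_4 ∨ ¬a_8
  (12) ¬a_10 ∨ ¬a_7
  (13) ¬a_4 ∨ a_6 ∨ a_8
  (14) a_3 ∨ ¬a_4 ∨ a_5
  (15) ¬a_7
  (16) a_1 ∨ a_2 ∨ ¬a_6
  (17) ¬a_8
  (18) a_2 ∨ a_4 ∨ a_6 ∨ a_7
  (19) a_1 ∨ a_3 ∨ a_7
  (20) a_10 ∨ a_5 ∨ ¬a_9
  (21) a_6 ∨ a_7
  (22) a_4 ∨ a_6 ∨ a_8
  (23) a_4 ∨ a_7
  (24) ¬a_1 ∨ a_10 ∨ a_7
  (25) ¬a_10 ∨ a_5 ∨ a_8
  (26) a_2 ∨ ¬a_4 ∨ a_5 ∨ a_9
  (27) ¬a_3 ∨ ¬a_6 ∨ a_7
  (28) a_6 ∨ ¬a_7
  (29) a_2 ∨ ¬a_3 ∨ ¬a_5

Unsatisfiable

Case a_7 = True:
  Clause (¬a_7) is falsified — contradiction.
Case a_7 = False:
  (¬a_1 ∨ a_7) forces a_1 = False.
  (a_1 ∨ ¬a_5 ∨ a_7) forces a_5 = False.
  (¬a_8) forces a_8 = False.
  (a_1 ∨ a_3 ∨ a_7) forces a_3 = True.
  (a_6 ∨ a_7) forces a_6 = True.
  Clause (¬a_3 ∨ ¬a_6 ∨ a_7) is falsified — contradiction.
Both cases fail, so the formula is unsatisfiable.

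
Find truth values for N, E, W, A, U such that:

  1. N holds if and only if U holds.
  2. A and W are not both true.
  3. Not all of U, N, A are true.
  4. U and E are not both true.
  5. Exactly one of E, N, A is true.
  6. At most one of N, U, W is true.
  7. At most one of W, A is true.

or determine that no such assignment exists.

N=F; E=T; W=F; A=F; U=F

  (1) N=F, U=F — same ✓
  (2) A=F, W=F — not both ✓
  (3) {U, N, A}: 0/3 true — not all ✓
  (4) U=F, E=T — not both ✓
  (5) {E, N, A}: 1 true — exactly one ✓
  (6) {N, U, W}: 0 true — at most one ✓
  (7) {W, A}: 0 true — at most one ✓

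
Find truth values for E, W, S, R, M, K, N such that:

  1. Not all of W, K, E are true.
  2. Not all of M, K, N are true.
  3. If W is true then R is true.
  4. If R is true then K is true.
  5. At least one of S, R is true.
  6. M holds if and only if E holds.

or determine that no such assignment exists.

E = False, W = False, S = True, R = False, M = False, K = False, N = False

  (1) {W, K, E}: 0/3 true — not all ✓
  (2) {M, K, N}: 0/3 true — not all ✓
  (3) W=F ⇒ R: vacuous ✓
  (4) R=F ⇒ K: vacuous ✓
  (5) {S, R}: 1 true — at least one ✓
  (6) M=F, E=F — same ✓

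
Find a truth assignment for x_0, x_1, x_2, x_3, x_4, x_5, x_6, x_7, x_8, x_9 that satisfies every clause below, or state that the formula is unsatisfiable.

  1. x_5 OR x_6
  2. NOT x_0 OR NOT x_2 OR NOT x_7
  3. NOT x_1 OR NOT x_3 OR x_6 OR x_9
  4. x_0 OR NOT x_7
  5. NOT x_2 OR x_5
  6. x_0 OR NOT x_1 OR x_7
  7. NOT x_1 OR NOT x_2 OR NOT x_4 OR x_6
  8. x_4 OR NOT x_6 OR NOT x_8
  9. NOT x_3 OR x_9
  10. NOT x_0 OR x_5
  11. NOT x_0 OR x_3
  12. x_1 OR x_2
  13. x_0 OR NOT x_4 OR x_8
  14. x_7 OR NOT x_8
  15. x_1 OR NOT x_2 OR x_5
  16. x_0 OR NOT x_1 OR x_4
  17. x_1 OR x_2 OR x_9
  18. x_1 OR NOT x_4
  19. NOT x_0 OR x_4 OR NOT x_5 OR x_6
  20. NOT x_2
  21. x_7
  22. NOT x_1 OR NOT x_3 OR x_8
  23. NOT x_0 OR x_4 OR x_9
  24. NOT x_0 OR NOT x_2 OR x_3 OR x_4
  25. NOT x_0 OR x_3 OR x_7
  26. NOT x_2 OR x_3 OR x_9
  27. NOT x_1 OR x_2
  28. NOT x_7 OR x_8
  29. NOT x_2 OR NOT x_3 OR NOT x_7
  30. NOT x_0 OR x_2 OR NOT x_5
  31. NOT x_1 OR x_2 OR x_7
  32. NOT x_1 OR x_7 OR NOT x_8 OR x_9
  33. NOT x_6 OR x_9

Case x_2 = True:
  Clause (NOT x_2) is falsified — contradiction.
Case x_2 = False:
  (x_1 OR x_2) forces x_1 = True.
  Clause (NOT x_1 OR x_2) is falsified — contradiction.
Both cases fail, so the formula is unsatisfiable.

No satisfying assignment exists.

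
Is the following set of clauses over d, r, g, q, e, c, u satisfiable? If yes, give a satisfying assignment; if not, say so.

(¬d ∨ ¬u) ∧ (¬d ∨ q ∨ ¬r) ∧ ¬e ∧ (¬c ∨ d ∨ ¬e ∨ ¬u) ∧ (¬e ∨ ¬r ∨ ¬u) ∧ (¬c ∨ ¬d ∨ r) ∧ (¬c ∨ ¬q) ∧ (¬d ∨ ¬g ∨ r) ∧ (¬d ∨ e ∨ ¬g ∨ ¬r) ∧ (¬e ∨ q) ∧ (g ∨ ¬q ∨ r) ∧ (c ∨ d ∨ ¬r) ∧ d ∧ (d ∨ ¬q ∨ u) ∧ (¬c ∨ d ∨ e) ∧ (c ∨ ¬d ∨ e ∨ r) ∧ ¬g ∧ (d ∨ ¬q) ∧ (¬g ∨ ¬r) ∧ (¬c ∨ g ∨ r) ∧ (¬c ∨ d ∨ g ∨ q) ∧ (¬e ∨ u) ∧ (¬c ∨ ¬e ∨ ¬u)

Unit clause (¬e) forces e = False.
Unit clause (d) forces d = True.
Unit clause (¬g) forces g = False.
In (¬d ∨ ¬u) only ¬u is left, so u = False.
Try r = False:
  (¬c ∨ ¬d ∨ r) forces c = False.
  clause (c ∨ ¬d ∨ e ∨ r) is falsified — backtrack.
So r = True.
  then (¬d ∨ q ∨ ¬r) forces q = True.
  then (¬c ∨ ¬q) forces c = False.
All clauses satisfied.

d = True, r = True, g = False, q = True, e = False, c = False, u = False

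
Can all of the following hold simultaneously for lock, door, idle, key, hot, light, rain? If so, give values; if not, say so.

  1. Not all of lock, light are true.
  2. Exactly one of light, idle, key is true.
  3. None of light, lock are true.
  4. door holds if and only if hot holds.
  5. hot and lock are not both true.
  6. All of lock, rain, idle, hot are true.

Unsatisfiable — no assignment works.

Case lock = True:
  Constraint (3) is violated (lock=T) — contradiction.
Case lock = False:
  Constraint (6) is violated (lock=F) — contradiction.
Both cases fail — unsatisfiable.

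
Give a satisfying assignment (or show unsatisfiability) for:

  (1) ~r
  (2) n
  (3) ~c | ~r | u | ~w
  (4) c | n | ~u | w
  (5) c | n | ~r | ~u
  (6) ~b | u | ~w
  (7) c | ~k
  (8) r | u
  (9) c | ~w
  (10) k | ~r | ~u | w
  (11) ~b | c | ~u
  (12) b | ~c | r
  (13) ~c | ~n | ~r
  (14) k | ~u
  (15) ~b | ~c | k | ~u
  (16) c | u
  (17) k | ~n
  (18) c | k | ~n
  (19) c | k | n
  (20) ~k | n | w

Unit clause (~r) forces r = False.
Unit clause (n) forces n = True.
In (r | u) only u is left, so u = True.
In (k | ~u) only k is left, so k = True.
In (c | ~k) only c is left, so c = True.
In (b | ~c | r) only b is left, so b = True.
Set w = True.
All clauses satisfied.

k = True, b = True, w = True, u = True, r = False, n = True, c = True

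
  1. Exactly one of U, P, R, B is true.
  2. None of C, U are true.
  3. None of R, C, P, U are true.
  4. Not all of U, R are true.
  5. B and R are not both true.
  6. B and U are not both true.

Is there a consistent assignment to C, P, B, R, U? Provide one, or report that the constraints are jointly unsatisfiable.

C = False, P = False, B = True, R = False, U = False

  (1) {U, P, R, B}: 1 true — exactly one ✓
  (2) {C, U}: 0 true — none ✓
  (3) {R, C, P, U}: 0 true — none ✓
  (4) {U, R}: 0/2 true — not all ✓
  (5) B=T, R=F — not both ✓
  (6) B=T, U=F — not both ✓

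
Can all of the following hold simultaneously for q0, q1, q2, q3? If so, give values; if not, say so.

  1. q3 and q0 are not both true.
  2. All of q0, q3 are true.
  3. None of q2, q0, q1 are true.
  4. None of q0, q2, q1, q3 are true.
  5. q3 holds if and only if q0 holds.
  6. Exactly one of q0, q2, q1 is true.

Case q0 = True:
  Constraint (3) is violated (q0=T) — contradiction.
Case q0 = False:
  Constraint (2) is violated (q0=F) — contradiction.
Both cases fail — unsatisfiable.

Unsatisfiable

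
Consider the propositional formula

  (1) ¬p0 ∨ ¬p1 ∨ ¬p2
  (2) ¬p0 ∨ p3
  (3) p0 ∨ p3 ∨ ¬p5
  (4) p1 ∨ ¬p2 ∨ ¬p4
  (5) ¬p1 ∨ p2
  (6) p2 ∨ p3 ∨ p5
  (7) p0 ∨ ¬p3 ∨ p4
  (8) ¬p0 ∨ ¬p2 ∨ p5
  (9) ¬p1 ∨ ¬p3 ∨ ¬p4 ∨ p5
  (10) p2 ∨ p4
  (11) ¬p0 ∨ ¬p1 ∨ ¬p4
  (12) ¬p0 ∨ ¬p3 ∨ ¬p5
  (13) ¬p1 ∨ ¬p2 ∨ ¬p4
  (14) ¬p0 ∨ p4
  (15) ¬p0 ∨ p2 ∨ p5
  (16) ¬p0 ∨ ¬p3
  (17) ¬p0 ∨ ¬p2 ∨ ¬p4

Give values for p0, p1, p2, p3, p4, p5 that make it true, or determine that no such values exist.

Try p0 = True:
  (¬p0 ∨ p3) forces p3 = True.
  clause (¬p0 ∨ ¬p3) is falsified — backtrack.
So p0 = False.
Set p1 = True.
  then (¬p1 ∨ p2) forces p2 = True.
  then (¬p1 ∨ ¬p2 ∨ ¬p4) forces p4 = False.
  then (p0 ∨ ¬p3 ∨ p4) forces p3 = False.
  then (p0 ∨ p3 ∨ ¬p5) forces p5 = False.
All clauses satisfied.

p0: False, p1: True, p2: True, p3: False, p4: False, p5: False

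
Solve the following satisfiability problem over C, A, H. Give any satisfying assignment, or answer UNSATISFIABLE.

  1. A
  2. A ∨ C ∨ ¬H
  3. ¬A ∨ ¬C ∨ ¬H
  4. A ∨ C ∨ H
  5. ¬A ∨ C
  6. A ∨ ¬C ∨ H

C = True; A = True; H = False

Unit clause (A) forces A = True.
In (¬A ∨ C) only C is left, so C = True.
In (¬A ∨ ¬C ∨ ¬H) only ¬H is left, so H = False.
Check each clause:
  (A): A holds.
  (A ∨ C ∨ ¬H): A holds.
  (¬A ∨ ¬C ∨ ¬H): ¬H holds.
  (A ∨ C ∨ H): A holds.
  (¬A ∨ C): C holds.
  (A ∨ ¬C ∨ H): A holds.
All clauses satisfied.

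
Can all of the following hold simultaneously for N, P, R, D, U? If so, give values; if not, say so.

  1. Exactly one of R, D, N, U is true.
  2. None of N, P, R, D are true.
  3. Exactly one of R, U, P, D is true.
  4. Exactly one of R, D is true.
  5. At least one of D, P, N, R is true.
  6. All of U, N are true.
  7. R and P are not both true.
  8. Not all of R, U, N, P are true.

The formula is unsatisfiable.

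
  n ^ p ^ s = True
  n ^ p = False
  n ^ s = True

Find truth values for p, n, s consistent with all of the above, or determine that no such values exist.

p = False; n = False; s = True

n ^ p ^ s = F ^ F ^ T = True ✓
n ^ p = F ^ F = False ✓
n ^ s = F ^ T = True ✓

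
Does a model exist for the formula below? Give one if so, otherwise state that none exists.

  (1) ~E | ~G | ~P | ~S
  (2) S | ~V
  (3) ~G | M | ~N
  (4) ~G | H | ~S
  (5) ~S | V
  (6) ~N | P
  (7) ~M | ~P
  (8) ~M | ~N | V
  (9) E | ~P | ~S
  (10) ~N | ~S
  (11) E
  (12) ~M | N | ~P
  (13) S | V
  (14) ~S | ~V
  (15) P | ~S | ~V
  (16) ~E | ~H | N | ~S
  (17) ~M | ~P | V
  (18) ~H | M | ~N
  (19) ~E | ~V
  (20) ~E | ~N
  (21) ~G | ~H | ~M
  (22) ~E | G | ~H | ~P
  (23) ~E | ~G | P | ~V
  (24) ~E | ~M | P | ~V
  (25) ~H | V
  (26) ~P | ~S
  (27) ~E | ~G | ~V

No satisfying assignment exists.

Case E = True:
  (~E | ~V) forces V = False.
  (~S | V) forces S = False.
  Clause (S | V) is falsified — contradiction.
Case E = False:
  Clause (E) is falsified — contradiction.
Both cases fail, so the formula is unsatisfiable.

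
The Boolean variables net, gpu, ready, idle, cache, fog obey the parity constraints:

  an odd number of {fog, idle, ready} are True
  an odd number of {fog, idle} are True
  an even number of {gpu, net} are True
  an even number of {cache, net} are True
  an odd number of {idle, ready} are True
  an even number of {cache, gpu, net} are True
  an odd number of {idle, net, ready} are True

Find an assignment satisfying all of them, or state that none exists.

net: False, gpu: False, ready: False, idle: True, cache: False, fog: False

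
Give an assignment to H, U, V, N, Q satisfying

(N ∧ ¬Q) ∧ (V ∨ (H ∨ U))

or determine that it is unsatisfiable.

H=T, U=F, V=F, N=T, Q=F

  N ∧ ¬Q = True
    ¬Q = True
  V ∨ (H ∨ U) = True
    H ∨ U = True
Both conjuncts True, so the formula holds.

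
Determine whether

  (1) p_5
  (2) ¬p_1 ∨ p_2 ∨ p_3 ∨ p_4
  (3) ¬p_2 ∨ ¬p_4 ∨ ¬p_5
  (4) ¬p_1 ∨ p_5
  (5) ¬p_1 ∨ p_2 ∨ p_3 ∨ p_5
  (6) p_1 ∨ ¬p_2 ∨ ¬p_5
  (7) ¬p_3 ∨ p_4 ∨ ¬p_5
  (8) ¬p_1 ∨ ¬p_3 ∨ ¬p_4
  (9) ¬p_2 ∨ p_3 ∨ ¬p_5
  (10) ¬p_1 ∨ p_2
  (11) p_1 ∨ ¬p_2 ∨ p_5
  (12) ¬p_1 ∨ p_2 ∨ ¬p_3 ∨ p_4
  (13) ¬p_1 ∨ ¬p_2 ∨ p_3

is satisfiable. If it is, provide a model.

p_1: False; p_2: False; p_3: True; p_4: True; p_5: True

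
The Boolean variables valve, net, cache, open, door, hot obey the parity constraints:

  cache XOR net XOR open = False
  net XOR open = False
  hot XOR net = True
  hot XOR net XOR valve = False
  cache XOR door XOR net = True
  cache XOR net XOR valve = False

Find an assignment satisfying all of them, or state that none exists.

valve: True; net: True; cache: False; open: True; door: False; hot: False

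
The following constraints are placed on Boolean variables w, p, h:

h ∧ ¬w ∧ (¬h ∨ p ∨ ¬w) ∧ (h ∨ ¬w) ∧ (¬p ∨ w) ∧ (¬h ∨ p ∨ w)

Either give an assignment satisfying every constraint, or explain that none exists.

Case w = True:
  Clause (¬w) is falsified — contradiction.
Case w = False:
  (h) forces h = True.
  (¬p ∨ w) forces p = False.
  Clause (¬h ∨ p ∨ w) is falsified — contradiction.
Both cases fail, so the formula is unsatisfiable.

Unsatisfiable — no assignment works.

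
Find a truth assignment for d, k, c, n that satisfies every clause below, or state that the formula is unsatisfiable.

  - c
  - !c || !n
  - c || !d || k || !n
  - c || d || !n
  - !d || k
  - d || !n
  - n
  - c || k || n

UNSATISFIABLE

Case c = True:
  (!c || !n) forces n = False.
  Clause (n) is falsified — contradiction.
Case c = False:
  Clause (c) is falsified — contradiction.
Both cases fail, so the formula is unsatisfiable.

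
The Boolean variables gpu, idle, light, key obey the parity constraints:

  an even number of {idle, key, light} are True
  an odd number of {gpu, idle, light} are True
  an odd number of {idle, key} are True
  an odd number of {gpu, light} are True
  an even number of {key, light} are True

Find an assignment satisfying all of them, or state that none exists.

gpu: False, idle: False, light: True, key: True

{idle, key, light}: 2 true → even ✓
{gpu, idle, light}: 1 true → odd ✓
{idle, key}: 1 true → odd ✓
{gpu, light}: 1 true → odd ✓
{key, light}: 2 true → even ✓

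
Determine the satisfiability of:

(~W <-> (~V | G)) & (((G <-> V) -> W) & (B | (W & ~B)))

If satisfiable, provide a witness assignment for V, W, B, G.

V = False; W = False; B = True; G = True

  ~W <-> (~V | G) = True
    ~W = True
    ~V | G = True
      ~V = True
  ((G <-> V) -> W) & (B | (W & ~B)) = True
    (G <-> V) -> W = True
      G <-> V = False
    B | (W & ~B) = True
      W & ~B = False
        ~B = False
Both conjuncts True, so the formula holds.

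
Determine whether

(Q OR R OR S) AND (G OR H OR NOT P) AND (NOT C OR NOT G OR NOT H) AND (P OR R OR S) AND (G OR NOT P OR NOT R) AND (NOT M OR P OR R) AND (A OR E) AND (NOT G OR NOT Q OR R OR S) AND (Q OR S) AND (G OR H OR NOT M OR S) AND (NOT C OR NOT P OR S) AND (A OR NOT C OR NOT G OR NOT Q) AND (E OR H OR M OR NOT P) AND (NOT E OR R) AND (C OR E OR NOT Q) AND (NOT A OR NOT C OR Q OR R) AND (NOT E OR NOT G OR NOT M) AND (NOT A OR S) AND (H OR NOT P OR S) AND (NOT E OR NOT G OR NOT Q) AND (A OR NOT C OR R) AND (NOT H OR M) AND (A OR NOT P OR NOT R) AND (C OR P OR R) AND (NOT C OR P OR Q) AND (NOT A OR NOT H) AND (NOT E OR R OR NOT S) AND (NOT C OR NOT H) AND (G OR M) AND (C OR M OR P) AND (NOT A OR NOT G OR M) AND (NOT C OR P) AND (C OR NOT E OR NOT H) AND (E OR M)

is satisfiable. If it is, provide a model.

G = False, C = False, P = False, Q = True, S = True, R = True, A = False, H = False, E = True, M = True

Set G = False.
  then (G OR M) forces M = True.
Try C = True:
  (NOT C OR NOT H) forces H = False.
  (G OR H OR NOT P) forces P = False.
  clause (NOT C OR P) is falsified — backtrack.
So C = False.
Try P = True:
  (G OR H OR NOT P) forces H = True.
  (G OR NOT P OR NOT R) forces R = False.
  (NOT E OR R) forces E = False.
  (A OR E) forces A = True.
  clause (NOT A OR NOT H) is falsified — backtrack.
So P = False.
  then (NOT M OR P OR R) forces R = True.
Set Q = True.
  then (C OR E OR NOT Q) forces E = True.
  then (C OR NOT E OR NOT H) forces H = False.
  then (G OR H OR NOT M OR S) forces S = True.
Set A = False.
All clauses satisfied.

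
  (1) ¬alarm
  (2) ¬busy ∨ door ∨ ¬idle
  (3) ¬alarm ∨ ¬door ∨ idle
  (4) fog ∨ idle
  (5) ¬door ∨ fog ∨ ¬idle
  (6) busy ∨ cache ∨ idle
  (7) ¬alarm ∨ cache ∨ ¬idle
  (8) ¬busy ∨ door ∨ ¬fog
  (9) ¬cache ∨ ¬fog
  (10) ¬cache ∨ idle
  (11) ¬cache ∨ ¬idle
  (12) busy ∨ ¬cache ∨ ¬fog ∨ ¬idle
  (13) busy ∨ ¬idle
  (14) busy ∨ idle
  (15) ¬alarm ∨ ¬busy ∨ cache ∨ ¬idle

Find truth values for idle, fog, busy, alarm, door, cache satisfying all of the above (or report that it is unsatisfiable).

idle=T; fog=T; busy=T; alarm=F; door=T; cache=F

Unit clause (¬alarm) forces alarm = False.
Set idle = True.
  then (¬cache ∨ ¬idle) forces cache = False.
  then (busy ∨ ¬idle) forces busy = True.
  then (¬busy ∨ door ∨ ¬idle) forces door = True.
  then (¬door ∨ fog ∨ ¬idle) forces fog = True.
All clauses satisfied.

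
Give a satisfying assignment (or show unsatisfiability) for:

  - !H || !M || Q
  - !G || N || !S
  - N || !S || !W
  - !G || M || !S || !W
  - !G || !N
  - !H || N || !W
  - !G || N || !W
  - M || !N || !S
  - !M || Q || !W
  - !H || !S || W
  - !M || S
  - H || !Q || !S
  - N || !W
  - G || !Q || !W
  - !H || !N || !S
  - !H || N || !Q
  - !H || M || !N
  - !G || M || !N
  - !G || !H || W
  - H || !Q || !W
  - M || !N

S = False, N = False, H = False, W = False, M = False, G = True, Q = False

Set S = False.
  then (!M || S) forces M = False.
  then (M || !N) forces N = False.
  then (N || !W) forces W = False.
Set H = False.
Set G = True.
Set Q = False.
All clauses satisfied.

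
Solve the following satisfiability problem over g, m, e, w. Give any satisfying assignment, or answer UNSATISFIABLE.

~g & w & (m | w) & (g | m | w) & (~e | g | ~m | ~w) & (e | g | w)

Unit clause (~g) forces g = False.
Unit clause (w) forces w = True.
Set m = True.
  then (~e | g | ~m | ~w) forces e = False.
Check each clause:
  (~g): ~g holds.
  (w): w holds.
  (m | w): m holds.
  (g | m | w): m holds.
  (~e | g | ~m | ~w): ~e holds.
  (e | g | w): w holds.
All clauses satisfied.

g=F, m=T, e=F, w=T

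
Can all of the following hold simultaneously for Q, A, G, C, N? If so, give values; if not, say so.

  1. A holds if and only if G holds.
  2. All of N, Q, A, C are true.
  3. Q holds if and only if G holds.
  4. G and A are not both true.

No satisfying assignment exists.

Case A = True:
  (1) with A=T forces G = True.
  Constraint (4) is violated (G=T, A=T) — contradiction.
Case A = False:
  Constraint (2) is violated (A=F) — contradiction.
Both cases fail — unsatisfiable.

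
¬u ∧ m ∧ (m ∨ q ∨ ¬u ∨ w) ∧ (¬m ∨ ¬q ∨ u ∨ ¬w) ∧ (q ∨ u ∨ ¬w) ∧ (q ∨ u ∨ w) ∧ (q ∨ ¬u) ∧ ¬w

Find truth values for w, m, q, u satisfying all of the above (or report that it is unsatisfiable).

Unit clause (¬u) forces u = False.
Unit clause (m) forces m = True.
Unit clause (¬w) forces w = False.
In (q ∨ u ∨ w) only q is left, so q = True.
All clauses satisfied.

w = False, m = True, q = True, u = False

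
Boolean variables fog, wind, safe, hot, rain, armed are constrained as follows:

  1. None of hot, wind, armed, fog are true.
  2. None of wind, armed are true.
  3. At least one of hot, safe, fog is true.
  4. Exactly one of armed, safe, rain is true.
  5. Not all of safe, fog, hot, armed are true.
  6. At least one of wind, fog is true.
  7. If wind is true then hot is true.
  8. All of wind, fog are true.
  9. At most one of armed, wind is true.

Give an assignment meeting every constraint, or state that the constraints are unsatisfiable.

Unsatisfiable — no assignment works.

Case fog = True:
  Constraint (1) is violated (fog=T) — contradiction.
Case fog = False:
  Constraint (8) is violated (fog=F) — contradiction.
Both cases fail — unsatisfiable.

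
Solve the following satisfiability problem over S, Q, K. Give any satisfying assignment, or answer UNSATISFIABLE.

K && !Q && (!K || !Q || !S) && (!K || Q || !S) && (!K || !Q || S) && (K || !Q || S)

Unit clause (K) forces K = True.
Unit clause (!Q) forces Q = False.
In (!K || Q || !S) only !S is left, so S = False.
Check each clause:
  (K): K holds.
  (!Q): !Q holds.
  (!K || !Q || !S): !Q holds.
  (!K || Q || !S): !S holds.
  (!K || !Q || S): !Q holds.
  (K || !Q || S): K holds.
All clauses satisfied.

S = False, Q = False, K = True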